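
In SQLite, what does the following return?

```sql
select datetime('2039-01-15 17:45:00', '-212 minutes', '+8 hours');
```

212 minutes = 3h 32m; -212 minutes from 2039-01-15 17:45:00 is 2039-01-15 14:13:00.
+8 hours from 2039-01-15 14:13:00 is 2039-01-15 22:13:00.

2039-01-15 22:13:00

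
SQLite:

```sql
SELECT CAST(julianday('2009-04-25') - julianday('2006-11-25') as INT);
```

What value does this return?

882

5 days remain in November 2006 after the 25th (30 − 25).
Full months from December 2006 through March 2009 contribute their day counts.
Then 25 days into April 2009.
Total: 5 + 31 + 31 + 28 + 31 + 30 + 31 + 30 + 31 + 31 + 30 + 31 + 30 + 31 + 31 + 29 + 31 + 30 + 31 + 30 + 31 + 31 + 30 + 31 + 30 + 31 + 31 + 28 + 31 + 25 = 882.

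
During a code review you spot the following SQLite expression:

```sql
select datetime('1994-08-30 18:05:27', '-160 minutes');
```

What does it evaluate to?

160 minutes = 2h 40m; -160 minutes from 1994-08-30 18:05:27 is 1994-08-30 15:25:27.

1994-08-30 15:25:27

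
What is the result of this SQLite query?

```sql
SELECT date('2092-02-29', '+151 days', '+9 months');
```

Applying '+151 days' to 2092-02-29: counting 151 days forward gives 2092-07-29.
Adding +9 months to 2092-07-29 gives 2093-04-29.

2093-04-29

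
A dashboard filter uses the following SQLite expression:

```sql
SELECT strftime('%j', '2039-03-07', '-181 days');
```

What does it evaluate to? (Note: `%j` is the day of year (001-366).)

250

First apply '-181 days': 2039-03-07 → 2038-09-07.
Day-of-year for 2038-09-07: days since 2038-01-01 inclusive = 250, zero-padded to 250.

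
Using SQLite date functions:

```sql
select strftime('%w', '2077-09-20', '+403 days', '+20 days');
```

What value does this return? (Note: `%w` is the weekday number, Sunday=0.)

4

First apply '+403 days', '+20 days': 2077-09-20 → 2078-11-17.
2078-11-17 is a Thursday; with Sunday=0 that is 4.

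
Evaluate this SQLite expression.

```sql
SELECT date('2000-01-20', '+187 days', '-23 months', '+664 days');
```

Applying '+187 days' to 2000-01-20: counting 187 days forward gives 2000-07-25.
Adding -23 months to 2000-07-25 gives 1998-08-25.
Applying '+664 days' to 1998-08-25: counting 664 days forward gives 2000-06-19.

2000-06-19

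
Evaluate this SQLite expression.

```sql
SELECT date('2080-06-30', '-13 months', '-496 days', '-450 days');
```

Adding -13 months to 2080-06-30 gives 2079-05-30.
Applying '-496 days' to 2079-05-30: counting 496 days back gives 2078-01-19.
Applying '-450 days' to 2078-01-19: counting 450 days back gives 2076-10-26.

2076-10-26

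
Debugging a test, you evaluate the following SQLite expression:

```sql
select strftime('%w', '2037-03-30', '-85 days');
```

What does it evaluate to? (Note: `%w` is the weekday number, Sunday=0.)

0

First apply '-85 days': 2037-03-30 → 2037-01-04.
2037-01-04 is a Sunday; with Sunday=0 that is 0.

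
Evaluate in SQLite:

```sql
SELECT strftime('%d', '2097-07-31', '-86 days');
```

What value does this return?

06

First apply '-86 days': 2097-07-31 → 2097-05-06.
`%d` extracts the 2-digit day of month: 06.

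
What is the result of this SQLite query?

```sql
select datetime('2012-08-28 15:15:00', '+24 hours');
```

2012-08-29 15:15:00

+24 hours from 2012-08-28 15:15:00 is 2012-08-29 15:15:00 (crosses midnight).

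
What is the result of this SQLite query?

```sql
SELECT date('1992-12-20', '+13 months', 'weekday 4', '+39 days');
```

Adding +13 months to 1992-12-20 gives 1994-01-20.
`weekday 4` advances to the next Thursday; 1994-01-20 is already a Thursday, so it stays at 1994-01-20.
January 1994 has 31 days; 11 remain after the 20th, so 12 days reach 1994-02-01.
Advancing 27 more days within February lands on 1994-02-28.

1994-02-28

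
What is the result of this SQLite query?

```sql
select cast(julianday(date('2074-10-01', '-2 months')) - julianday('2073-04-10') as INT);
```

Adding -2 months to 2074-10-01 gives 2074-08-01.
20 days remain in April 2073 after the 10th (30 − 10).
Full months from May 2073 through July 2074 contribute their day counts.
Then 1 day into August 2074.
Total: 20 + 31 + 30 + 31 + 31 + 30 + 31 + 30 + 31 + 31 + 28 + 31 + 30 + 31 + 30 + 31 + 1 = 478.

478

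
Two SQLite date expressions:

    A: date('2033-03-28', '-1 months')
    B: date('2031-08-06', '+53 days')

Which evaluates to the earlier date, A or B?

B

A = 2033-02-28.
B = 2031-09-28.
B is earlier.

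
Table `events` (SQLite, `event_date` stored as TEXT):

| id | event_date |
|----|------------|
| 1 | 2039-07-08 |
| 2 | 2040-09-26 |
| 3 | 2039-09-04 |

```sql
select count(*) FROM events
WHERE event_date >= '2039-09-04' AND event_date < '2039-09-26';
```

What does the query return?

Rows in [2039-09-04, 2039-09-26): 2039-09-04 → 1 row.

1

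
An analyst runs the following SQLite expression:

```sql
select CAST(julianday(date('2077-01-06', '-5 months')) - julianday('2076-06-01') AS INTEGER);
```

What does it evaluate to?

66

Adding -5 months to 2077-01-06 gives 2076-08-06.
29 days remain in June 2076 after the 1st (30 − 1).
July 2076: 31 days.
Then 6 days into August 2076.
Total: 29 + 31 + 6 = 66.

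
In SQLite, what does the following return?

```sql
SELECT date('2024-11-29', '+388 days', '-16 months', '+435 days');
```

2025-10-31

Applying '+388 days' to 2024-11-29: counting 388 days forward gives 2025-12-22.
Adding -16 months to 2025-12-22 gives 2024-08-22.
Applying '+435 days' to 2024-08-22: counting 435 days forward gives 2025-10-31.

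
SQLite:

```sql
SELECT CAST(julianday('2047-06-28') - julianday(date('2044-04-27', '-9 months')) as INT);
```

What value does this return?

1432

Adding -9 months to 2044-04-27 gives 2043-07-27.
4 days remain in July 2043 after the 27th (31 − 27).
Full months from August 2043 through May 2047 contribute their day counts.
Then 28 days into June 2047.
Total: 4 + 31 + 30 + 31 + 30 + 31 + 31 + 29 + 31 + 30 + 31 + 30 + 31 + 31 + 30 + 31 + 30 + 31 + 31 + 28 + 31 + 30 + 31 + 30 + 31 + 31 + 30 + 31 + 30 + 31 + 31 + 28 + 31 + 30 + 31 + 30 + 31 + 31 + 30 + 31 + 30 + 31 + 31 + 28 + 31 + 30 + 31 + 28 = 1432.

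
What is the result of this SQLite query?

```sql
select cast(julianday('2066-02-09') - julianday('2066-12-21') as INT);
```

19 days remain in February 2066 after the 9th (28 − 9).
Full months from March 2066 through November 2066 contribute their day counts.
Then 21 days into December 2066.
Total: 19 + 31 + 30 + 31 + 30 + 31 + 31 + 30 + 31 + 30 + 21 = 315.
The subtraction is earlier − later, so the result is −315 → -315.

-315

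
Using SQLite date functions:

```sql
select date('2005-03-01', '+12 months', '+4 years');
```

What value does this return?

2010-03-01

Adding +12 months to 2005-03-01 gives 2006-03-01.
Adding +4 years to 2006-03-01 gives 2010-03-01.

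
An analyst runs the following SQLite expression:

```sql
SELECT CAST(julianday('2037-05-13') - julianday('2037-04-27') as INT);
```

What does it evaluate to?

16

3 days remain in April 2037 after the 27th (30 − 27).
Then 13 days into May 2037.
Total: 3 + 13 = 16.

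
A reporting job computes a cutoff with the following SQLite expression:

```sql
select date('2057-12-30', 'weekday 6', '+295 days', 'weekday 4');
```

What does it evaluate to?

2058-10-31

`weekday 6` advances to the next Saturday; 2057-12-30 is a Sunday, so it moves forward to 2058-01-05.
Applying '+295 days' to 2058-01-05: counting 295 days forward gives 2058-10-27.
`weekday 4` advances to the next Thursday; 2058-10-27 is a Sunday, so it moves forward to 2058-10-31.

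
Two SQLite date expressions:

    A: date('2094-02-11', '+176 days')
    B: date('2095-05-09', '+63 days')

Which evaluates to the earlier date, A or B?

A = 2094-08-06.
B = 2095-07-11.
A is earlier.

A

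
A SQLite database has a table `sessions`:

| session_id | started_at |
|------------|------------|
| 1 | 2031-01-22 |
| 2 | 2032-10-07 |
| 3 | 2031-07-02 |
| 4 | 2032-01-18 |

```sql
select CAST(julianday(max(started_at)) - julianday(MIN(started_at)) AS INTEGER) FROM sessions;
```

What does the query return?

MIN = 2031-01-22, MAX = 2032-10-07.
9 days remain in January 2031 after the 22nd (31 − 22).
Full months from February 2031 through September 2032 contribute their day counts.
Then 7 days into October 2032.
Total: 9 + 28 + 31 + 30 + 31 + 30 + 31 + 31 + 30 + 31 + 30 + 31 + 31 + 29 + 31 + 30 + 31 + 30 + 31 + 31 + 30 + 7 = 624.

624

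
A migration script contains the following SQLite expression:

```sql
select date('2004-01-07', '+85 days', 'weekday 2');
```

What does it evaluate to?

2004-04-06

Applying '+85 days' to 2004-01-07: counting 85 days forward gives 2004-04-01.
`weekday 2` advances to the next Tuesday; 2004-04-01 is a Thursday, so it moves forward to 2004-04-06.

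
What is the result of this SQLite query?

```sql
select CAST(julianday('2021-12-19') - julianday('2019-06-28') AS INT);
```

2 days remain in June 2019 after the 28th (30 − 28).
Full months from July 2019 through November 2021 contribute their day counts.
Then 19 days into December 2021.
Total: 2 + 31 + 31 + 30 + 31 + 30 + 31 + 31 + 29 + 31 + 30 + 31 + 30 + 31 + 31 + 30 + 31 + 30 + 31 + 31 + 28 + 31 + 30 + 31 + 30 + 31 + 31 + 30 + 31 + 30 + 19 = 905.

905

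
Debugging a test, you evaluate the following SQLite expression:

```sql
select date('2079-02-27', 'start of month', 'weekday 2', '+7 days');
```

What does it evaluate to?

`start of month` rewinds 2079-02-27 to 2079-02-01.
`weekday 2` advances to the next Tuesday; 2079-02-01 is a Wednesday, so it moves forward to 2079-02-07.
Advancing 7 more days within February lands on 2079-02-14.

2079-02-14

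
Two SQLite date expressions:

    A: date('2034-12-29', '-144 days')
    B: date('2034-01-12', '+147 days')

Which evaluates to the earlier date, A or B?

A = 2034-08-07.
B = 2034-06-08.
B is earlier.

B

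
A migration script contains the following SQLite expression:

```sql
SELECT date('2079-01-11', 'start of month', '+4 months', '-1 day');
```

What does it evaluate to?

2079-04-30

`start of month` rewinds 2079-01-11 to 2079-01-01.
Adding +4 months to 2079-01-01 gives 2079-05-01.
Going back 1 day from 2079-05-01 reaches 2079-04-30 (last day of April, 30 days).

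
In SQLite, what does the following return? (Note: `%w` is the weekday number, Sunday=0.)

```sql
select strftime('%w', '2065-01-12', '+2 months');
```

4

First apply '+2 months': 2065-01-12 → 2065-03-12.
2065-03-12 is a Thursday; with Sunday=0 that is 4.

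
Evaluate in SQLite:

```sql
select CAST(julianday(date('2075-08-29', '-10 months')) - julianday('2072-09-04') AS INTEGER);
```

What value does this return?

785

Adding -10 months to 2075-08-29 gives 2074-10-29.
26 days remain in September 2072 after the 4th (30 − 4).
Full months from October 2072 through September 2074 contribute their day counts.
Then 29 days into October 2074.
Total: 26 + 31 + 30 + 31 + 31 + 28 + 31 + 30 + 31 + 30 + 31 + 31 + 30 + 31 + 30 + 31 + 31 + 28 + 31 + 30 + 31 + 30 + 31 + 31 + 30 + 29 = 785.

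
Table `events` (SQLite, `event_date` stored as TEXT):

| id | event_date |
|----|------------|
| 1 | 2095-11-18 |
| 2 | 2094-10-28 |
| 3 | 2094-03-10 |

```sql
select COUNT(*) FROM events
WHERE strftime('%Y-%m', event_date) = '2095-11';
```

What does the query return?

Rows with year-month 2095-11: 2095-11-18 → 1.

1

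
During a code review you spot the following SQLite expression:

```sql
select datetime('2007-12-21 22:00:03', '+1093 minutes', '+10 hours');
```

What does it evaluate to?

1093 minutes = 18h 13m; +1093 minutes from 2007-12-21 22:00:03 is 2007-12-22 16:13:03 (crosses midnight).
+10 hours from 2007-12-22 16:13:03 is 2007-12-23 02:13:03 (crosses midnight).

2007-12-23 02:13:03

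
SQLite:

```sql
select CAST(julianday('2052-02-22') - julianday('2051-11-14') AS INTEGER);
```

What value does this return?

16 days remain in November 2051 after the 14th (30 − 14).
December 2051: 31 days.
January 2052: 31 days.
Then 22 days into February 2052.
Total: 16 + 31 + 31 + 22 = 100.

100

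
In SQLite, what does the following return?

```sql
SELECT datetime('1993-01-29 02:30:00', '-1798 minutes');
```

1993-01-27 20:32:00

1798 minutes = 29h 58m; -1798 minutes from 1993-01-29 02:30:00 is 1993-01-27 20:32:00 (crosses midnight).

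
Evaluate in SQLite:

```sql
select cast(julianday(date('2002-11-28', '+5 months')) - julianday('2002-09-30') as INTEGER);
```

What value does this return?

210

Adding +5 months to 2002-11-28 gives 2003-04-28.
0 days remain in September 2002 after the 30th (30 − 30).
Full months from October 2002 through March 2003 contribute their day counts.
Then 28 days into April 2003.
Total: 0 + 31 + 30 + 31 + 31 + 28 + 31 + 28 = 210.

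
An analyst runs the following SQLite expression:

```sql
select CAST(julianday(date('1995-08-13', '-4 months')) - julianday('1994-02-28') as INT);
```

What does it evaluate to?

Adding -4 months to 1995-08-13 gives 1995-04-13.
0 days remain in February 1994 after the 28th (28 − 28).
Full months from March 1994 through March 1995 contribute their day counts.
Then 13 days into April 1995.
Total: 0 + 31 + 30 + 31 + 30 + 31 + 31 + 30 + 31 + 30 + 31 + 31 + 28 + 31 + 13 = 409.

409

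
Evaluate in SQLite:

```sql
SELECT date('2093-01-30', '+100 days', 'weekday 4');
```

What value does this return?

2093-05-14

Applying '+100 days' to 2093-01-30: counting 100 days forward gives 2093-05-10.
`weekday 4` advances to the next Thursday; 2093-05-10 is a Sunday, so it moves forward to 2093-05-14.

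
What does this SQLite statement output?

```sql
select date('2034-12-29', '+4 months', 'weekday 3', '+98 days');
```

Adding +4 months to 2034-12-29 gives 2035-04-29.
`weekday 3` advances to the next Wednesday; 2035-04-29 is a Sunday, so it moves forward to 2035-05-02.
Applying '+98 days' to 2035-05-02: counting 98 days forward gives 2035-08-08.

2035-08-08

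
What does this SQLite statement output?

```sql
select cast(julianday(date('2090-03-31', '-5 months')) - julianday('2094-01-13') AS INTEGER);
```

Adding -5 months to 2090-03-31 gives 2089-10-31.
0 days remain in October 2089 after the 31st (31 − 31).
Full months from November 2089 through December 2093 contribute their day counts.
Then 13 days into January 2094.
Total: 0 + 30 + 31 + 31 + 28 + 31 + 30 + 31 + 30 + 31 + 31 + 30 + 31 + 30 + 31 + 31 + 28 + 31 + 30 + 31 + 30 + 31 + 31 + 30 + 31 + 30 + 31 + 31 + 29 + 31 + 30 + 31 + 30 + 31 + 31 + 30 + 31 + 30 + 31 + 31 + 28 + 31 + 30 + 31 + 30 + 31 + 31 + 30 + 31 + 30 + 31 + 13 = 1535.
The subtraction is earlier − later, so the result is −1535 → -1535.

-1535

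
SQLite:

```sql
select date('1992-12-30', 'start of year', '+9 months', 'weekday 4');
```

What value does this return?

`start of year` rewinds 1992-12-30 to 1992-01-01.
Adding +9 months to 1992-01-01 gives 1992-10-01.
`weekday 4` advances to the next Thursday; 1992-10-01 is already a Thursday, so it stays at 1992-10-01.

1992-10-01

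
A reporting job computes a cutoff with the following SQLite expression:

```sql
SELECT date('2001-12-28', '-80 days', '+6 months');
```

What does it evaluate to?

2002-04-09

Applying '-80 days' to 2001-12-28: counting 80 days back gives 2001-10-09.
Adding +6 months to 2001-10-09 gives 2002-04-09.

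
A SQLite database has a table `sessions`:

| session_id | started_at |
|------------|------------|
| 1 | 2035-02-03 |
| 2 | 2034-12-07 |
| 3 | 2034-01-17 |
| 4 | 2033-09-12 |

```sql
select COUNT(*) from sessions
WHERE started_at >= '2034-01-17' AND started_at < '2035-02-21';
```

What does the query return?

3

Rows in [2034-01-17, 2035-02-21): 2035-02-03, 2034-12-07, 2034-01-17 → 3 rows.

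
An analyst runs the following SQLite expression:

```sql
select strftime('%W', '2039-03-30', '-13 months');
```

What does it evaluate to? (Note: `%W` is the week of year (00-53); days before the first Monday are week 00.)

First apply '-13 months': 2039-03-30 → 2038-03-02.
2038-03-02 is a Tuesday. SQLite's %W counts Mondays since the year started; the result is 09.

09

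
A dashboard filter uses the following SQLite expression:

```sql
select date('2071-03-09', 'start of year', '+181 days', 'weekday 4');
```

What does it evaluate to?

2071-07-02

`start of year` rewinds 2071-03-09 to 2071-01-01.
Applying '+181 days' to 2071-01-01: counting 181 days forward gives 2071-07-01.
`weekday 4` advances to the next Thursday; 2071-07-01 is a Wednesday, so it moves forward to 2071-07-02.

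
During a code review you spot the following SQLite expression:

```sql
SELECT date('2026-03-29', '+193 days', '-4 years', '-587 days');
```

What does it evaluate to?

Applying '+193 days' to 2026-03-29: counting 193 days forward gives 2026-10-08.
Adding -4 years to 2026-10-08 gives 2022-10-08.
Applying '-587 days' to 2022-10-08: counting 587 days back gives 2021-02-28.

2021-02-28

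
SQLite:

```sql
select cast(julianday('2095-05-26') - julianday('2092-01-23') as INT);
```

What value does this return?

1219

8 days remain in January 2092 after the 23rd (31 − 23).
Full months from February 2092 through April 2095 contribute their day counts.
Then 26 days into May 2095.
Total: 8 + 29 + 31 + 30 + 31 + 30 + 31 + 31 + 30 + 31 + 30 + 31 + 31 + 28 + 31 + 30 + 31 + 30 + 31 + 31 + 30 + 31 + 30 + 31 + 31 + 28 + 31 + 30 + 31 + 30 + 31 + 31 + 30 + 31 + 30 + 31 + 31 + 28 + 31 + 30 + 26 = 1219.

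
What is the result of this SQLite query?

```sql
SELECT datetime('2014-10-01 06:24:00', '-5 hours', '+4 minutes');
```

-5 hours from 2014-10-01 06:24:00 is 2014-10-01 01:24:00.
+4 minutes from 2014-10-01 01:24:00 is 2014-10-01 01:28:00.

2014-10-01 01:28:00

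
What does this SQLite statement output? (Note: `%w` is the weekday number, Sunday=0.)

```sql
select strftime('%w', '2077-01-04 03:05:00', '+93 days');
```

First apply '+93 days': 2077-01-04 03:05:00 → 2077-04-07 03:05:00.
2077-04-07 is a Wednesday; with Sunday=0 that is 3.

3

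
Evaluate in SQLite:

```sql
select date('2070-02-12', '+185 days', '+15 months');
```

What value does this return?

2071-11-16

Applying '+185 days' to 2070-02-12: counting 185 days forward gives 2070-08-16.
Adding +15 months to 2070-08-16 gives 2071-11-16.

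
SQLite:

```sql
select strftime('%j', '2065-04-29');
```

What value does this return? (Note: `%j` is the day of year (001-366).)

119

Day-of-year for 2065-04-29: days since 2065-01-01 inclusive = 119, zero-padded to 119.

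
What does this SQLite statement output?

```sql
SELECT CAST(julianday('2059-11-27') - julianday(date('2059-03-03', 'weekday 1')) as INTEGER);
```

269

`weekday 1` advances to the next Monday; 2059-03-03 is already a Monday, so it stays at 2059-03-03.
28 days remain in March 2059 after the 3rd (31 − 3).
Full months from April 2059 through October 2059 contribute their day counts.
Then 27 days into November 2059.
Total: 28 + 30 + 31 + 30 + 31 + 31 + 30 + 31 + 27 = 269.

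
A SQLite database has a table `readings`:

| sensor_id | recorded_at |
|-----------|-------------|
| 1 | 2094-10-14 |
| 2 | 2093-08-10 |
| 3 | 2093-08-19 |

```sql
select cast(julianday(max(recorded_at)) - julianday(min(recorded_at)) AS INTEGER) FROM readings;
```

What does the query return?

430

MIN = 2093-08-10, MAX = 2094-10-14.
21 days remain in August 2093 after the 10th (31 − 10).
Full months from September 2093 through September 2094 contribute their day counts.
Then 14 days into October 2094.
Total: 21 + 30 + 31 + 30 + 31 + 31 + 28 + 31 + 30 + 31 + 30 + 31 + 31 + 30 + 14 = 430.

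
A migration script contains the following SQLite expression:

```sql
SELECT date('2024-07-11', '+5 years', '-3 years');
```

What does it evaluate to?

2026-07-11

Adding +5 years to 2024-07-11 gives 2029-07-11.
Adding -3 years to 2029-07-11 gives 2026-07-11.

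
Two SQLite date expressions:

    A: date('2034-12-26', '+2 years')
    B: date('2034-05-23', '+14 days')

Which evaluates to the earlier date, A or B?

A = 2036-12-26.
B = 2034-06-06.
B is earlier.

B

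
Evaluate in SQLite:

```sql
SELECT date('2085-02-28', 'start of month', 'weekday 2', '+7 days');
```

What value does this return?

2085-02-13

`start of month` rewinds 2085-02-28 to 2085-02-01.
`weekday 2` advances to the next Tuesday; 2085-02-01 is a Thursday, so it moves forward to 2085-02-06.
Advancing 7 more days within February lands on 2085-02-13.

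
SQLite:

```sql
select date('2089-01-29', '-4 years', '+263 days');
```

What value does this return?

Adding -4 years to 2089-01-29 gives 2085-01-29.
Applying '+263 days' to 2085-01-29: counting 263 days forward gives 2085-10-19.

2085-10-19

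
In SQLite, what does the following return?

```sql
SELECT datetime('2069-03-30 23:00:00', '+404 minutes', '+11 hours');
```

2069-03-31 16:44:00

404 minutes = 6h 44m; +404 minutes from 2069-03-30 23:00:00 is 2069-03-31 05:44:00 (crosses midnight).
+11 hours from 2069-03-31 05:44:00 is 2069-03-31 16:44:00.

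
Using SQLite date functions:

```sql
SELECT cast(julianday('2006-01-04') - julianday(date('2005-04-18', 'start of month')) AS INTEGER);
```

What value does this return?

278

`start of month` rewinds 2005-04-18 to 2005-04-01.
29 days remain in April 2005 after the 1st (30 − 1).
Full months from May 2005 through December 2005 contribute their day counts.
Then 4 days into January 2006.
Total: 29 + 31 + 30 + 31 + 31 + 30 + 31 + 30 + 31 + 4 = 278.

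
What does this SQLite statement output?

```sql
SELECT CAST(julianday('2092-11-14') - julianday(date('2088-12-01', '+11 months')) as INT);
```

1109

Adding +11 months to 2088-12-01 gives 2089-11-01.
29 days remain in November 2089 after the 1st (30 − 1).
Full months from December 2089 through October 2092 contribute their day counts.
Then 14 days into November 2092.
Total: 29 + 31 + 31 + 28 + 31 + 30 + 31 + 30 + 31 + 31 + 30 + 31 + 30 + 31 + 31 + 28 + 31 + 30 + 31 + 30 + 31 + 31 + 30 + 31 + 30 + 31 + 31 + 29 + 31 + 30 + 31 + 30 + 31 + 31 + 30 + 31 + 14 = 1109.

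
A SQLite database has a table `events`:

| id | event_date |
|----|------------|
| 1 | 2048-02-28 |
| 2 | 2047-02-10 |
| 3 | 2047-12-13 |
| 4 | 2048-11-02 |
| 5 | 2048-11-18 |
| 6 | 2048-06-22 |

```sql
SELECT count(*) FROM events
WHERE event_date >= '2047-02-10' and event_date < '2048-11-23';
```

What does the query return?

6

Rows in [2047-02-10, 2048-11-23): 2048-02-28, 2047-02-10, 2047-12-13, 2048-11-02, 2048-11-18, 2048-06-22 → 6 rows.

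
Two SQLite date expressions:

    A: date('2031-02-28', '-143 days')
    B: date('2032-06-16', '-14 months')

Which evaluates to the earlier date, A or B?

A

A = 2030-10-08.
B = 2031-04-16.
A is earlier.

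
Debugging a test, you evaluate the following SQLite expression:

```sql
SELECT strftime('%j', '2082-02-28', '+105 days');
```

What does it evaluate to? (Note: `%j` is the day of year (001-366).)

First apply '+105 days': 2082-02-28 → 2082-06-13.
Day-of-year for 2082-06-13: days since 2082-01-01 inclusive = 164, zero-padded to 164.

164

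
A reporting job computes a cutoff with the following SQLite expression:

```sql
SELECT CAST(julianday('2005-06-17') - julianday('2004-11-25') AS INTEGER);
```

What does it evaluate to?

204

5 days remain in November 2004 after the 25th (30 − 25).
Full months from December 2004 through May 2005 contribute their day counts.
Then 17 days into June 2005.
Total: 5 + 31 + 31 + 28 + 31 + 30 + 31 + 17 = 204.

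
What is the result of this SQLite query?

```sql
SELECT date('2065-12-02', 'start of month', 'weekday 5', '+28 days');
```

`start of month` rewinds 2065-12-02 to 2065-12-01.
`weekday 5` advances to the next Friday; 2065-12-01 is a Tuesday, so it moves forward to 2065-12-04.
December 2065 has 31 days; 27 remain after the 4th, so 28 days reach 2066-01-01.

2066-01-01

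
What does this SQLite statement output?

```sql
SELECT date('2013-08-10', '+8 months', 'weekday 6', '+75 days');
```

2014-06-26

Adding +8 months to 2013-08-10 gives 2014-04-10.
`weekday 6` advances to the next Saturday; 2014-04-10 is a Thursday, so it moves forward to 2014-04-12.
Applying '+75 days' to 2014-04-12: counting 75 days forward gives 2014-06-26.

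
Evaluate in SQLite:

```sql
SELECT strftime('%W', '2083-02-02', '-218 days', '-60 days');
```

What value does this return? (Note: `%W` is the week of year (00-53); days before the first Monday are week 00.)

17

First apply '-218 days', '-60 days': 2083-02-02 → 2082-04-30.
2082-04-30 is a Thursday. SQLite's %W counts Mondays since the year started; the result is 17.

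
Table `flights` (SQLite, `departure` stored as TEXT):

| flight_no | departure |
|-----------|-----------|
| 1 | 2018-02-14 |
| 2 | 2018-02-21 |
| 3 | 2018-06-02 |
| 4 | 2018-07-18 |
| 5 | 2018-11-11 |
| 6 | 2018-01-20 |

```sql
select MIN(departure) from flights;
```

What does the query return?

2018-01-20

MIN over {2018-01-20, 2018-02-14, 2018-02-21, 2018-06-02, 2018-07-18, 2018-11-11}.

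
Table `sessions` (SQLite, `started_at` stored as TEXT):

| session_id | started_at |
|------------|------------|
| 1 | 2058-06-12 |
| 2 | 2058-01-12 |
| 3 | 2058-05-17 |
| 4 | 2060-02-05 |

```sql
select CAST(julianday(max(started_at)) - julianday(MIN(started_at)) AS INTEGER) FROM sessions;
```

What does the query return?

754

MIN = 2058-01-12, MAX = 2060-02-05.
19 days remain in January 2058 after the 12th (31 − 12).
Full months from February 2058 through January 2060 contribute their day counts.
Then 5 days into February 2060.
Total: 19 + 28 + 31 + 30 + 31 + 30 + 31 + 31 + 30 + 31 + 30 + 31 + 31 + 28 + 31 + 30 + 31 + 30 + 31 + 31 + 30 + 31 + 30 + 31 + 31 + 5 = 754.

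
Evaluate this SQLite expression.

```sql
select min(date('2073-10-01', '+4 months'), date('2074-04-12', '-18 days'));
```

date('2073-10-01', '+4 months') → 2074-02-01.
date('2074-04-12', '-18 days') → 2074-03-25.
Earlier of the two is 2074-02-01.

2074-02-01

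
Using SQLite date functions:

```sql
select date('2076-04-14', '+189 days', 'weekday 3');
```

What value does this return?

Applying '+189 days' to 2076-04-14: counting 189 days forward gives 2076-10-20.
`weekday 3` advances to the next Wednesday; 2076-10-20 is a Tuesday, so it moves forward to 2076-10-21.

2076-10-21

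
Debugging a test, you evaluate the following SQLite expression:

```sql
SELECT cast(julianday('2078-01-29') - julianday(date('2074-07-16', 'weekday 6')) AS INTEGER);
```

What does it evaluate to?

1288

`weekday 6` advances to the next Saturday; 2074-07-16 is a Monday, so it moves forward to 2074-07-21.
10 days remain in July 2074 after the 21st (31 − 21).
Full months from August 2074 through December 2077 contribute their day counts.
Then 29 days into January 2078.
Total: 10 + 31 + 30 + 31 + 30 + 31 + 31 + 28 + 31 + 30 + 31 + 30 + 31 + 31 + 30 + 31 + 30 + 31 + 31 + 29 + 31 + 30 + 31 + 30 + 31 + 31 + 30 + 31 + 30 + 31 + 31 + 28 + 31 + 30 + 31 + 30 + 31 + 31 + 30 + 31 + 30 + 31 + 29 = 1288.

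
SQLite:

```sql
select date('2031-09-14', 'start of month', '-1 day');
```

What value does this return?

2031-08-31

`start of month` rewinds 2031-09-14 to 2031-09-01.
Going back 1 day from 2031-09-01 reaches 2031-08-31 (last day of August, 31 days).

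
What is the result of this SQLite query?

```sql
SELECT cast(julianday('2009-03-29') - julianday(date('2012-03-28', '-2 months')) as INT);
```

Adding -2 months to 2012-03-28 gives 2012-01-28.
2 days remain in March 2009 after the 29th (31 − 29).
Full months from April 2009 through December 2011 contribute their day counts.
Then 28 days into January 2012.
Total: 2 + 30 + 31 + 30 + 31 + 31 + 30 + 31 + 30 + 31 + 31 + 28 + 31 + 30 + 31 + 30 + 31 + 31 + 30 + 31 + 30 + 31 + 31 + 28 + 31 + 30 + 31 + 30 + 31 + 31 + 30 + 31 + 30 + 31 + 28 = 1035.
The subtraction is earlier − later, so the result is −1035 → -1035.

-1035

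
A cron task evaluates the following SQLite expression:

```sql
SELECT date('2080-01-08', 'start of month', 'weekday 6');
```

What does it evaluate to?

2080-01-06

`start of month` rewinds 2080-01-08 to 2080-01-01.
`weekday 6` advances to the next Saturday; 2080-01-01 is a Monday, so it moves forward to 2080-01-06.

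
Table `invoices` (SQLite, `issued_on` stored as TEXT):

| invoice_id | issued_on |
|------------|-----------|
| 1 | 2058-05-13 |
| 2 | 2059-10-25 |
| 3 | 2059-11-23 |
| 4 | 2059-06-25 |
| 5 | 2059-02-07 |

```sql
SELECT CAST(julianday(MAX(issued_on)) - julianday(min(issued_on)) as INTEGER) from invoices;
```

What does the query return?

MIN = 2058-05-13, MAX = 2059-11-23.
18 days remain in May 2058 after the 13th (31 − 13).
Full months from June 2058 through October 2059 contribute their day counts.
Then 23 days into November 2059.
Total: 18 + 30 + 31 + 31 + 30 + 31 + 30 + 31 + 31 + 28 + 31 + 30 + 31 + 30 + 31 + 31 + 30 + 31 + 23 = 559.

559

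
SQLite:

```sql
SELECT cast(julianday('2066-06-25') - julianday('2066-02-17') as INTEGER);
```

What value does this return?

11 days remain in February 2066 after the 17th (28 − 17).
March 2066: 31 days.
April 2066: 30 days.
May 2066: 31 days.
Then 25 days into June 2066.
Total: 11 + 31 + 30 + 31 + 25 = 128.

128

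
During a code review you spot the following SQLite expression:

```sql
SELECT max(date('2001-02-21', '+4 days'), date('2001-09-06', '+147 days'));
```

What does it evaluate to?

date('2001-02-21', '+4 days') → 2001-02-25.
date('2001-09-06', '+147 days') → 2002-01-31.
Later of the two is 2002-01-31.

2002-01-31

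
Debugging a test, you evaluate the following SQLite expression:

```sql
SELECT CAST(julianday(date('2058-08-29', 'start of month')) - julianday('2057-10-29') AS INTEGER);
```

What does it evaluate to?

276

`start of month` rewinds 2058-08-29 to 2058-08-01.
2 days remain in October 2057 after the 29th (31 − 29).
Full months from November 2057 through July 2058 contribute their day counts.
Then 1 day into August 2058.
Total: 2 + 30 + 31 + 31 + 28 + 31 + 30 + 31 + 30 + 31 + 1 = 276.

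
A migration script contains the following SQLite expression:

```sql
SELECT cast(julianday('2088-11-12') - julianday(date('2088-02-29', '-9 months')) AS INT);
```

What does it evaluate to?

533

Adding -9 months to 2088-02-29 gives 2087-05-29.
2 days remain in May 2087 after the 29th (31 − 29).
Full months from June 2087 through October 2088 contribute their day counts.
Then 12 days into November 2088.
Total: 2 + 30 + 31 + 31 + 30 + 31 + 30 + 31 + 31 + 29 + 31 + 30 + 31 + 30 + 31 + 31 + 30 + 31 + 12 = 533.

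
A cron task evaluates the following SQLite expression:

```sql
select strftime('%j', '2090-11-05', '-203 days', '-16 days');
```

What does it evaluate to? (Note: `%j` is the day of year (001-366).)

First apply '-203 days', '-16 days': 2090-11-05 → 2090-03-31.
Day-of-year for 2090-03-31: days since 2090-01-01 inclusive = 90, zero-padded to 090.

090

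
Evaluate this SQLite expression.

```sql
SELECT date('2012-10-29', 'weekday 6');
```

2012-11-03

`weekday 6` advances to the next Saturday; 2012-10-29 is a Monday, so it moves forward to 2012-11-03.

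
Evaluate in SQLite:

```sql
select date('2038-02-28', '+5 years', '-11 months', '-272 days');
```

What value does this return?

Adding +5 years to 2038-02-28 gives 2043-02-28.
Adding -11 months to 2043-02-28 gives 2042-03-28.
Applying '-272 days' to 2042-03-28: counting 272 days back gives 2041-06-29.

2041-06-29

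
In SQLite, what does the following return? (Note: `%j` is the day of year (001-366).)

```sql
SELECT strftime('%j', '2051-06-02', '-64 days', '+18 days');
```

First apply '-64 days', '+18 days': 2051-06-02 → 2051-04-17.
Day-of-year for 2051-04-17: days since 2051-01-01 inclusive = 107, zero-padded to 107.

107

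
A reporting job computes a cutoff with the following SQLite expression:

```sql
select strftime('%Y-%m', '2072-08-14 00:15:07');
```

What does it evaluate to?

2072-08

`%Y-%m` extracts the year-month: 2072-08.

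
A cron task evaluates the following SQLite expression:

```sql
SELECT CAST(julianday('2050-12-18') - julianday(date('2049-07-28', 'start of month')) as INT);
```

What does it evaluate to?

535

`start of month` rewinds 2049-07-28 to 2049-07-01.
30 days remain in July 2049 after the 1st (31 − 1).
Full months from August 2049 through November 2050 contribute their day counts.
Then 18 days into December 2050.
Total: 30 + 31 + 30 + 31 + 30 + 31 + 31 + 28 + 31 + 30 + 31 + 30 + 31 + 31 + 30 + 31 + 30 + 18 = 535.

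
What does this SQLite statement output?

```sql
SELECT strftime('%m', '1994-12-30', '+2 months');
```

03

First apply '+2 months': 1994-12-30 → 1995-03-02.
`%m` extracts the 2-digit month (01-12): 03.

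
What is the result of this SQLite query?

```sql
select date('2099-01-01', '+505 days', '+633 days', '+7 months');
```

Applying '+505 days' to 2099-01-01: counting 505 days forward gives 2100-05-21.
Applying '+633 days' to 2100-05-21: counting 633 days forward gives 2102-02-13.
Adding +7 months to 2102-02-13 gives 2102-09-13.

2102-09-13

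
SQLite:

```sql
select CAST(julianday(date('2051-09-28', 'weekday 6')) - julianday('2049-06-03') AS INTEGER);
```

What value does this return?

849

`weekday 6` advances to the next Saturday; 2051-09-28 is a Thursday, so it moves forward to 2051-09-30.
27 days remain in June 2049 after the 3rd (30 − 3).
Full months from July 2049 through August 2051 contribute their day counts.
Then 30 days into September 2051.
Total: 27 + 31 + 31 + 30 + 31 + 30 + 31 + 31 + 28 + 31 + 30 + 31 + 30 + 31 + 31 + 30 + 31 + 30 + 31 + 31 + 28 + 31 + 30 + 31 + 30 + 31 + 31 + 30 = 849.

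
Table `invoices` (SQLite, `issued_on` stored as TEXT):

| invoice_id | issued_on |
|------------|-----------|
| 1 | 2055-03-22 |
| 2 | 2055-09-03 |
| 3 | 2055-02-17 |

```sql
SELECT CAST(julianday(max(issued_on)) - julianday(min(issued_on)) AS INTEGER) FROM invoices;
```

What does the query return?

MIN = 2055-02-17, MAX = 2055-09-03.
11 days remain in February 2055 after the 17th (28 − 17).
Full months from March 2055 through August 2055 contribute their day counts.
Then 3 days into September 2055.
Total: 11 + 31 + 30 + 31 + 30 + 31 + 31 + 3 = 198.

198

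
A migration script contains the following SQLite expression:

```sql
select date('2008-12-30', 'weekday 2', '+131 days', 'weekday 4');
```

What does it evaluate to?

2009-05-14

`weekday 2` advances to the next Tuesday; 2008-12-30 is already a Tuesday, so it stays at 2008-12-30.
Applying '+131 days' to 2008-12-30: counting 131 days forward gives 2009-05-10.
`weekday 4` advances to the next Thursday; 2009-05-10 is a Sunday, so it moves forward to 2009-05-14.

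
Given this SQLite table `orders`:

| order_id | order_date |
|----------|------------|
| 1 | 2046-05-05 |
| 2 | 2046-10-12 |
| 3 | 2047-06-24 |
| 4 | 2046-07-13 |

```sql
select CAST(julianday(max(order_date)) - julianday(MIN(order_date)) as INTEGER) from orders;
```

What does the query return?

MIN = 2046-05-05, MAX = 2047-06-24.
26 days remain in May 2046 after the 5th (31 − 5).
Full months from June 2046 through May 2047 contribute their day counts.
Then 24 days into June 2047.
Total: 26 + 30 + 31 + 31 + 30 + 31 + 30 + 31 + 31 + 28 + 31 + 30 + 31 + 24 = 415.

415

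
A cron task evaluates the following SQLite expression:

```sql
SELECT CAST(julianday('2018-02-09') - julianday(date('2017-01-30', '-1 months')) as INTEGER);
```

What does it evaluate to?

406

Adding -1 month to 2017-01-30 gives 2016-12-30.
1 day remains in December 2016 after the 30th (31 − 30).
Full months from January 2017 through January 2018 contribute their day counts.
Then 9 days into February 2018.
Total: 1 + 31 + 28 + 31 + 30 + 31 + 30 + 31 + 31 + 30 + 31 + 30 + 31 + 31 + 9 = 406.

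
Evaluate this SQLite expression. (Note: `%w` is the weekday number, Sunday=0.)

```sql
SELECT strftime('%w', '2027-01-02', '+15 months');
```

0

First apply '+15 months': 2027-01-02 → 2028-04-02.
2028-04-02 is a Sunday; with Sunday=0 that is 0.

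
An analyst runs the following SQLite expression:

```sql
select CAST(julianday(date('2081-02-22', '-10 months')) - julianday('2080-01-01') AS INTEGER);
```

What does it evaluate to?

Adding -10 months to 2081-02-22 gives 2080-04-22.
30 days remain in January 2080 after the 1st (31 − 1).
February 2080: 29 days (leap year).
March 2080: 31 days.
Then 22 days into April 2080.
Total: 30 + 29 + 31 + 22 = 112.

112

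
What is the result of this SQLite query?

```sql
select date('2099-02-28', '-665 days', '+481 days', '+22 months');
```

2100-06-28

Applying '-665 days' to 2099-02-28: counting 665 days back gives 2097-05-04.
Applying '+481 days' to 2097-05-04: counting 481 days forward gives 2098-08-28.
Adding +22 months to 2098-08-28 gives 2100-06-28.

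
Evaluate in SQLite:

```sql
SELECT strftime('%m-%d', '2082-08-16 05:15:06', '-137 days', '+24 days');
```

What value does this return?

First apply '-137 days', '+24 days': 2082-08-16 05:15:06 → 2082-04-25 05:15:06.
`%m-%d` extracts the month-day: 04-25.

04-25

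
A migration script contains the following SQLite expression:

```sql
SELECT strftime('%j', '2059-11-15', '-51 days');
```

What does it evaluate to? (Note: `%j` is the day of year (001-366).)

268

First apply '-51 days': 2059-11-15 → 2059-09-25.
Day-of-year for 2059-09-25: days since 2059-01-01 inclusive = 268, zero-padded to 268.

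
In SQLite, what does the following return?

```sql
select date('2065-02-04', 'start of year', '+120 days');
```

2065-05-01

`start of year` rewinds 2065-02-04 to 2065-01-01.
Applying '+120 days' to 2065-01-01: counting 120 days forward gives 2065-05-01.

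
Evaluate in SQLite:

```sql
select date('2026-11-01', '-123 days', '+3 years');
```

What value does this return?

Applying '-123 days' to 2026-11-01: counting 123 days back gives 2026-07-01.
Adding +3 years to 2026-07-01 gives 2029-07-01.

2029-07-01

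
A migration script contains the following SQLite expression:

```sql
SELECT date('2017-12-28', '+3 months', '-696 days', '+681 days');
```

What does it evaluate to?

Adding +3 months to 2017-12-28 gives 2018-03-28.
Applying '-696 days' to 2018-03-28: counting 696 days back gives 2016-05-01.
Applying '+681 days' to 2016-05-01: counting 681 days forward gives 2018-03-13.

2018-03-13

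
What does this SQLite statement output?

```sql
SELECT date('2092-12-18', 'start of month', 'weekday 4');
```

2092-12-04

`start of month` rewinds 2092-12-18 to 2092-12-01.
`weekday 4` advances to the next Thursday; 2092-12-01 is a Monday, so it moves forward to 2092-12-04.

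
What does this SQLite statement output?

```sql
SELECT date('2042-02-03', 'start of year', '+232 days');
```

`start of year` rewinds 2042-02-03 to 2042-01-01.
Applying '+232 days' to 2042-01-01: counting 232 days forward gives 2042-08-21.

2042-08-21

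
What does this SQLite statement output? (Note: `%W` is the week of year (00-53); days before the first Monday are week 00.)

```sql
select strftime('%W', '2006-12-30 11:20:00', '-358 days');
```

First apply '-358 days': 2006-12-30 11:20:00 → 2006-01-06 11:20:00.
2006-01-06 is a Friday. SQLite's %W counts Mondays since the year started; the result is 01.

01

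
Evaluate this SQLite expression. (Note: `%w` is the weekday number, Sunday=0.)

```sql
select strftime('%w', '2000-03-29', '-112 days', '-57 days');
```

2

First apply '-112 days', '-57 days': 2000-03-29 → 1999-10-12.
1999-10-12 is a Tuesday; with Sunday=0 that is 2.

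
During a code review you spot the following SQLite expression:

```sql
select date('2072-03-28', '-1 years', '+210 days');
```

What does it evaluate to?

Adding -1 year to 2072-03-28 gives 2071-03-28.
Applying '+210 days' to 2071-03-28: counting 210 days forward gives 2071-10-24.

2071-10-24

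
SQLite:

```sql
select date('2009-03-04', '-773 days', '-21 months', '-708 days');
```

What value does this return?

2003-05-14

Applying '-773 days' to 2009-03-04: counting 773 days back gives 2007-01-21.
Adding -21 months to 2007-01-21 gives 2005-04-21.
Applying '-708 days' to 2005-04-21: counting 708 days back gives 2003-05-14.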